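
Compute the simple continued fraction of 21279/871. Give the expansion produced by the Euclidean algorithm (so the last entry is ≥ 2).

[24; 2, 3, 10, 12]

21279 = 24·871 + 375
871 = 2·375 + 121
375 = 3·121 + 12
121 = 10·12 + 1
12 = 12·1 + 0  (stop)
So 21279/871 = [24; 2, 3, 10, 12].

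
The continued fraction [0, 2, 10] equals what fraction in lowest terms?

Fold from the inside: start with 10/1.
  2 + 1/10 = 21/10
  0 + 10/21 = 10/21

10/21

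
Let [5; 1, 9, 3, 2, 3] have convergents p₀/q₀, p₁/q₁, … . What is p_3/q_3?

183/31

Using pₖ = aₖpₖ₋₁ + pₖ₋₂, qₖ = aₖqₖ₋₁ + qₖ₋₂ (with p₋₁=1, p₋₂=0, q₋₁=0, q₋₂=1):
  k=0: a=5, p=5, q=1
  k=1: a=1, p=6, q=1
  k=2: a=9, p=59, q=10
  k=3: a=3, p=183, q=31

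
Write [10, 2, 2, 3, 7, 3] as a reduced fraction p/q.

4050/389

Using pₖ = aₖpₖ₋₁ + pₖ₋₂ and qₖ = aₖqₖ₋₁ + qₖ₋₂:
  k=0: a=10, p=10, q=1
  k=1: a=2, p=21, q=2
  k=2: a=2, p=52, q=5
  k=3: a=3, p=177, q=17
  k=4: a=7, p=1291, q=124
  k=5: a=3, p=4050, q=389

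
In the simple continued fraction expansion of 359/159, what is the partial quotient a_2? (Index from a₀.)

359 = 2·159 + 41   →  a_0 = 2
159 = 3·41 + 36   →  a_1 = 3
41 = 1·36 + 5   →  a_2 = 1

1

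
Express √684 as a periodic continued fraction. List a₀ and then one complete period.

a₀ = ⌊√684⌋ = 26.
With m₀=0, d₀=1 and mₖ₊₁ = dₖaₖ − mₖ, dₖ₊₁ = (n − mₖ₊₁²)/dₖ, aₖ₊₁ = ⌊(a₀+mₖ₊₁)/dₖ₊₁⌋:
  k=1: m=26, d=8, a=6
  k=2: m=22, d=25, a=1
  k=3: m=3, d=27, a=1
  k=4: m=24, d=4, a=12
  k=5: m=24, d=27, a=1
  k=6: m=3, d=25, a=1
  k=7: m=22, d=8, a=6
  k=8: m=26, d=1, a=52
d=1 and a=2a₀=52 at k=8, so the next step gives (m, d) = (26, 8) again — its k=1 value — and the period has length 8.

[26; 6, 1, 1, 12, 1, 1, 6, 52]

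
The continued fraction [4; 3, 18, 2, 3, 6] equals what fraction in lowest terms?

10719/2477

Using pₖ = aₖpₖ₋₁ + pₖ₋₂ and qₖ = aₖqₖ₋₁ + qₖ₋₂:
  k=0: a=4, p=4, q=1
  k=1: a=3, p=13, q=3
  k=2: a=18, p=238, q=55
  k=3: a=2, p=489, q=113
  k=4: a=3, p=1705, q=394
  k=5: a=6, p=10719, q=2477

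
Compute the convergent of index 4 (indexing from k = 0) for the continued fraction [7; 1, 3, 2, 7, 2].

521/67

Using pₖ = aₖpₖ₋₁ + pₖ₋₂, qₖ = aₖqₖ₋₁ + qₖ₋₂ (with p₋₁=1, p₋₂=0, q₋₁=0, q₋₂=1):
  k=0: a=7, p=7, q=1
  k=1: a=1, p=8, q=1
  k=2: a=3, p=31, q=4
  k=3: a=2, p=70, q=9
  k=4: a=7, p=521, q=67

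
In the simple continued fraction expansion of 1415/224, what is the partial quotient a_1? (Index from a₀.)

3

1415 = 6·224 + 71   →  a_0 = 6
224 = 3·71 + 11   →  a_1 = 3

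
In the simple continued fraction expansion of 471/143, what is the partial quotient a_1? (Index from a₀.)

471 = 3·143 + 42   →  a_0 = 3
143 = 3·42 + 17   →  a_1 = 3

3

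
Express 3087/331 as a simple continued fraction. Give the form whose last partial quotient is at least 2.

3087 = 9*331 + 108
331 = 3*108 + 7
108 = 15*7 + 3
7 = 2*3 + 1
3 = 3*1 + 0  (stop)
So 3087/331 = [9; 3, 15, 2, 3].

[9; 3, 15, 2, 3]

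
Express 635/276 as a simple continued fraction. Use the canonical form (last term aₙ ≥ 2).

[2; 3, 3, 13, 2]

635 = 2×276 + 83
276 = 3×83 + 27
83 = 3×27 + 2
27 = 13×2 + 1
2 = 2×1 + 0  (stop)
So 635/276 = [2; 3, 3, 13, 2].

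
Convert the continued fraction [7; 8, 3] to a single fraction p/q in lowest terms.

178/25

Using pₖ = aₖpₖ₋₁ + pₖ₋₂ and qₖ = aₖqₖ₋₁ + qₖ₋₂:
  k=0: a=7, p=7, q=1
  k=1: a=8, p=57, q=8
  k=2: a=3, p=178, q=25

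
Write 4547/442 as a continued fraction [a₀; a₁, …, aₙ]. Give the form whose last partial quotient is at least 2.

4547 = 10·442 + 127
442 = 3·127 + 61
127 = 2·61 + 5
61 = 12·5 + 1
5 = 5·1 + 0  (stop)
So 4547/442 = [10; 3, 2, 12, 5].

[10; 3, 2, 12, 5]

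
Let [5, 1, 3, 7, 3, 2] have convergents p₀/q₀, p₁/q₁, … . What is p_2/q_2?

23/4

Using pₖ = aₖpₖ₋₁ + pₖ₋₂, qₖ = aₖqₖ₋₁ + qₖ₋₂ (with p₋₁=1, p₋₂=0, q₋₁=0, q₋₂=1):
  k=0: a=5, p=5, q=1
  k=1: a=1, p=6, q=1
  k=2: a=3, p=23, q=4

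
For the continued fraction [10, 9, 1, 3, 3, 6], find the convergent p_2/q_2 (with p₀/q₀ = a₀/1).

101/10

Using pₖ = aₖpₖ₋₁ + pₖ₋₂, qₖ = aₖqₖ₋₁ + qₖ₋₂ (with p₋₁=1, p₋₂=0, q₋₁=0, q₋₂=1):
  k=0: a=10, p=10, q=1
  k=1: a=9, p=91, q=9
  k=2: a=1, p=101, q=10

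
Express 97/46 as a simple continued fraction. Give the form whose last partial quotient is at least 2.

[2; 9, 5]

97 = 2*46 + 5
46 = 9*5 + 1
5 = 5*1 + 0  (stop)
So 97/46 = [2; 9, 5].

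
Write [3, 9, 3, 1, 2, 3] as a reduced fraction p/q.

Fold from the inside: start with 3/1.
  2 + 1/3 = 7/3
  1 + 3/7 = 10/7
  3 + 7/10 = 37/10
  9 + 10/37 = 343/37
  3 + 37/343 = 1066/343

1066/343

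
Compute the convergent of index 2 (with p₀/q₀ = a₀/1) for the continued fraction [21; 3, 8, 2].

533/25

Using pₖ = aₖpₖ₋₁ + pₖ₋₂, qₖ = aₖqₖ₋₁ + qₖ₋₂ (with p₋₁=1, p₋₂=0, q₋₁=0, q₋₂=1):
  k=0: a=21, p=21, q=1
  k=1: a=3, p=64, q=3
  k=2: a=8, p=533, q=25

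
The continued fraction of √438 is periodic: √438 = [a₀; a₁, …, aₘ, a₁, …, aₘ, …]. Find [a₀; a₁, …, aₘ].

[20; 1, 12, 1, 40]

a₀ = ⌊√438⌋ = 20.
With m₀=0, d₀=1 and mₖ₊₁ = dₖaₖ − mₖ, dₖ₊₁ = (n − mₖ₊₁²)/dₖ, aₖ₊₁ = ⌊(a₀+mₖ₊₁)/dₖ₊₁⌋:
  k=1: m=20, d=38, a=1
  k=2: m=18, d=3, a=12
  k=3: m=18, d=38, a=1
  k=4: m=20, d=1, a=40
d=1 and a=2a₀=40 at k=4, so the next step gives (m, d) = (20, 38) again — its k=1 value — and the period has length 4.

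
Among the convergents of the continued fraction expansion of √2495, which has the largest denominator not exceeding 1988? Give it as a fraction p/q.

98851/1979

√2495 = [49; 1, 18, 1, 98, …] (period length 4).
Convergents:
  p_0/q_0 = 49/1
  p_1/q_1 = 50/1
  p_2/q_2 = 949/19
  p_3/q_3 = 999/20
  p_4/q_4 = 98851/1979
  p_5/q_5 = 99850/1999
q_4 = 1979 ≤ 1988 < 1999 = q_5, so the answer is 98851/1979.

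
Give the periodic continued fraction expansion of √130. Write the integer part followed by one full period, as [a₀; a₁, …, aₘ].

a₀ = ⌊√130⌋ = 11.
With m₀=0, d₀=1 and mₖ₊₁ = dₖaₖ − mₖ, dₖ₊₁ = (n − mₖ₊₁²)/dₖ, aₖ₊₁ = ⌊(a₀+mₖ₊₁)/dₖ₊₁⌋:
  k=1: m=11, d=9, a=2
  k=2: m=7, d=9, a=2
  k=3: m=11, d=1, a=22
d=1 and a=2a₀=22 at k=3, so the next step gives (m, d) = (11, 9) again — its k=1 value — and the period has length 3.

[11; 2, 2, 22]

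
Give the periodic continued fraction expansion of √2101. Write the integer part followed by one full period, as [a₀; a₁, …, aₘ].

a₀ = ⌊√2101⌋ = 45.
With m₀=0, d₀=1 and mₖ₊₁ = dₖaₖ − mₖ, dₖ₊₁ = (n − mₖ₊₁²)/dₖ, aₖ₊₁ = ⌊(a₀+mₖ₊₁)/dₖ₊₁⌋:
  k=1: m=45, d=76, a=1
  k=2: m=31, d=15, a=5
  k=3: m=44, d=11, a=8
  k=4: m=44, d=15, a=5
  k=5: m=31, d=76, a=1
  k=6: m=45, d=1, a=90
d=1 and a=2a₀=90 at k=6, so the next step gives (m, d) = (45, 76) again — its k=1 value — and the period has length 6.

[45; 1, 5, 8, 5, 1, 90]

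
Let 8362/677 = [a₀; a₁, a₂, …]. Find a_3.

5

8362 = 12·677 + 238   →  a_0 = 12
677 = 2·238 + 201   →  a_1 = 2
238 = 1·201 + 37   →  a_2 = 1
201 = 5·37 + 16   →  a_3 = 5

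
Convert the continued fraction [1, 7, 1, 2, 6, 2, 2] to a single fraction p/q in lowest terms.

Fold from the inside: start with 2/1.
  2 + 1/2 = 5/2
  6 + 2/5 = 32/5
  2 + 5/32 = 69/32
  1 + 32/69 = 101/69
  7 + 69/101 = 776/101
  1 + 101/776 = 877/776

877/776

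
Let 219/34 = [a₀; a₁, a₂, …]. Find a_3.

219 = 6·34 + 15   →  a_0 = 6
34 = 2·15 + 4   →  a_1 = 2
15 = 3·4 + 3   →  a_2 = 3
4 = 1·3 + 1   →  a_3 = 1

1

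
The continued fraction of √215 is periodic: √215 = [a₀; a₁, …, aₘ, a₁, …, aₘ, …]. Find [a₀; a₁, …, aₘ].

a₀ = ⌊√215⌋ = 14.
With m₀=0, d₀=1 and mₖ₊₁ = dₖaₖ − mₖ, dₖ₊₁ = (n − mₖ₊₁²)/dₖ, aₖ₊₁ = ⌊(a₀+mₖ₊₁)/dₖ₊₁⌋:
  k=1: m=14, d=19, a=1
  k=2: m=5, d=10, a=1
  k=3: m=5, d=19, a=1
  k=4: m=14, d=1, a=28
d=1 and a=2a₀=28 at k=4, so the next step gives (m, d) = (14, 19) again — its k=1 value — and the period has length 4.

[14; 1, 1, 1, 28]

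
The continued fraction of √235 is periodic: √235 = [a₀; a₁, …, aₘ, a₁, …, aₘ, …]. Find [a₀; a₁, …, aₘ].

a₀ = ⌊√235⌋ = 15.
With m₀=0, d₀=1 and mₖ₊₁ = dₖaₖ − mₖ, dₖ₊₁ = (n − mₖ₊₁²)/dₖ, aₖ₊₁ = ⌊(a₀+mₖ₊₁)/dₖ₊₁⌋:
  k=1: m=15, d=10, a=3
  k=2: m=15, d=1, a=30
d=1 and a=2a₀=30 at k=2, so the next step gives (m, d) = (15, 10) again — its k=1 value — and the period has length 2.

[15; 3, 30]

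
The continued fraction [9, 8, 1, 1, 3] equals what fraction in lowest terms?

547/60

Fold from the inside: start with 3/1.
  1 + 1/3 = 4/3
  1 + 3/4 = 7/4
  8 + 4/7 = 60/7
  9 + 7/60 = 547/60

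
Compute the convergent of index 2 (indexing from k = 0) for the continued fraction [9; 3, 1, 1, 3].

Using pₖ = aₖpₖ₋₁ + pₖ₋₂, qₖ = aₖqₖ₋₁ + qₖ₋₂ (with p₋₁=1, p₋₂=0, q₋₁=0, q₋₂=1):
  k=0: a=9, p=9, q=1
  k=1: a=3, p=28, q=3
  k=2: a=1, p=37, q=4

37/4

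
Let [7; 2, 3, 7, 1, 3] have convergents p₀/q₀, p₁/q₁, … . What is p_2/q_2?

52/7

Using pₖ = aₖpₖ₋₁ + pₖ₋₂, qₖ = aₖqₖ₋₁ + qₖ₋₂ (with p₋₁=1, p₋₂=0, q₋₁=0, q₋₂=1):
  k=0: a=7, p=7, q=1
  k=1: a=2, p=15, q=2
  k=2: a=3, p=52, q=7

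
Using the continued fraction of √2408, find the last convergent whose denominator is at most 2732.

67375/1373

√2408 = [49; 14, 98, …] (period length 2).
Convergents:
  p_0/q_0 = 49/1
  p_1/q_1 = 687/14
  p_2/q_2 = 67375/1373
  p_3/q_3 = 943937/19236
q_2 = 1373 ≤ 2732 < 19236 = q_3, so the answer is 67375/1373.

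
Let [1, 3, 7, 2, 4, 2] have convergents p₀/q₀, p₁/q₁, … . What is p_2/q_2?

29/22

Using pₖ = aₖpₖ₋₁ + pₖ₋₂, qₖ = aₖqₖ₋₁ + qₖ₋₂ (with p₋₁=1, p₋₂=0, q₋₁=0, q₋₂=1):
  k=0: a=1, p=1, q=1
  k=1: a=3, p=4, q=3
  k=2: a=7, p=29, q=22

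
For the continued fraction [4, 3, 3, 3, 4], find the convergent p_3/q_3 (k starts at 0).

142/33

Using pₖ = aₖpₖ₋₁ + pₖ₋₂, qₖ = aₖqₖ₋₁ + qₖ₋₂ (with p₋₁=1, p₋₂=0, q₋₁=0, q₋₂=1):
  k=0: a=4, p=4, q=1
  k=1: a=3, p=13, q=3
  k=2: a=3, p=43, q=10
  k=3: a=3, p=142, q=33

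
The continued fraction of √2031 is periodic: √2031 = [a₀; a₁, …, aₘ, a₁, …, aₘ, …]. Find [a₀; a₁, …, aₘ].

a₀ = ⌊√2031⌋ = 45.
With m₀=0, d₀=1 and mₖ₊₁ = dₖaₖ − mₖ, dₖ₊₁ = (n − mₖ₊₁²)/dₖ, aₖ₊₁ = ⌊(a₀+mₖ₊₁)/dₖ₊₁⌋:
  k=1: m=45, d=6, a=15
  k=2: m=45, d=1, a=90
d=1 and a=2a₀=90 at k=2, so the next step gives (m, d) = (45, 6) again — its k=1 value — and the period has length 2.

[45; 15, 90]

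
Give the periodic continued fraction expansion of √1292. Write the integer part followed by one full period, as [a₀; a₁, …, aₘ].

a₀ = ⌊√1292⌋ = 35.
With m₀=0, d₀=1 and mₖ₊₁ = dₖaₖ − mₖ, dₖ₊₁ = (n − mₖ₊₁²)/dₖ, aₖ₊₁ = ⌊(a₀+mₖ₊₁)/dₖ₊₁⌋:
  k=1: m=35, d=67, a=1
  k=2: m=32, d=4, a=16
  k=3: m=32, d=67, a=1
  k=4: m=35, d=1, a=70
d=1 and a=2a₀=70 at k=4, so the next step gives (m, d) = (35, 67) again — its k=1 value — and the period has length 4.

[35; 1, 16, 1, 70]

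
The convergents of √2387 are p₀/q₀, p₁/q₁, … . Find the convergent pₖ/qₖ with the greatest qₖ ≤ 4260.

√2387 = [48; 1, 5, 1, 96, …] (period length 4).
Convergents:
  p_0/q_0 = 48/1
  p_1/q_1 = 49/1
  p_2/q_2 = 293/6
  p_3/q_3 = 342/7
  p_4/q_4 = 33125/678
  p_5/q_5 = 33467/685
  p_6/q_6 = 200460/4103
  p_7/q_7 = 233927/4788
q_6 = 4103 ≤ 4260 < 4788 = q_7, so the answer is 200460/4103.

200460/4103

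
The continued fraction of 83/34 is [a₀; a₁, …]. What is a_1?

2

83 = 2·34 + 15   →  a_0 = 2
34 = 2·15 + 4   →  a_1 = 2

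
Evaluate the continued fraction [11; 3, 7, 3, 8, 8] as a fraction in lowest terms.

Using pₖ = aₖpₖ₋₁ + pₖ₋₂ and qₖ = aₖqₖ₋₁ + qₖ₋₂:
  k=0: a=11, p=11, q=1
  k=1: a=3, p=34, q=3
  k=2: a=7, p=249, q=22
  k=3: a=3, p=781, q=69
  k=4: a=8, p=6497, q=574
  k=5: a=8, p=52757, q=4661

52757/4661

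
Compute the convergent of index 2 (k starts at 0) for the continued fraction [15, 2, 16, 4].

Using pₖ = aₖpₖ₋₁ + pₖ₋₂, qₖ = aₖqₖ₋₁ + qₖ₋₂ (with p₋₁=1, p₋₂=0, q₋₁=0, q₋₂=1):
  k=0: a=15, p=15, q=1
  k=1: a=2, p=31, q=2
  k=2: a=16, p=511, q=33

511/33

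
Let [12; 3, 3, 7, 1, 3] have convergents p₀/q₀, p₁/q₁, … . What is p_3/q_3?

Using pₖ = aₖpₖ₋₁ + pₖ₋₂, qₖ = aₖqₖ₋₁ + qₖ₋₂ (with p₋₁=1, p₋₂=0, q₋₁=0, q₋₂=1):
  k=0: a=12, p=12, q=1
  k=1: a=3, p=37, q=3
  k=2: a=3, p=123, q=10
  k=3: a=7, p=898, q=73

898/73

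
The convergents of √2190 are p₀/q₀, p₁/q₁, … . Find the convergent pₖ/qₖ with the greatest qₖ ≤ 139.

√2190 = [46; 1, 3, 1, 14, 1, 3, 1, 92, …] (period length 8).
Convergents:
  p_0/q_0 = 46/1
  p_1/q_1 = 47/1
  p_2/q_2 = 187/4
  p_3/q_3 = 234/5
  p_4/q_4 = 3463/74
  p_5/q_5 = 3697/79
  p_6/q_6 = 14554/311
q_5 = 79 ≤ 139 < 311 = q_6, so the answer is 3697/79.

3697/79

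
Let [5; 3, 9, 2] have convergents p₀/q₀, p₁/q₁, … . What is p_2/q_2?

149/28

Using pₖ = aₖpₖ₋₁ + pₖ₋₂, qₖ = aₖqₖ₋₁ + qₖ₋₂ (with p₋₁=1, p₋₂=0, q₋₁=0, q₋₂=1):
  k=0: a=5, p=5, q=1
  k=1: a=3, p=16, q=3
  k=2: a=9, p=149, q=28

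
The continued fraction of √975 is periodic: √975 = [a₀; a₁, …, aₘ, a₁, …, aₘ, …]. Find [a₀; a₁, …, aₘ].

[31; 4, 2, 4, 62]

a₀ = ⌊√975⌋ = 31.
With m₀=0, d₀=1 and mₖ₊₁ = dₖaₖ − mₖ, dₖ₊₁ = (n − mₖ₊₁²)/dₖ, aₖ₊₁ = ⌊(a₀+mₖ₊₁)/dₖ₊₁⌋:
  k=1: m=31, d=14, a=4
  k=2: m=25, d=25, a=2
  k=3: m=25, d=14, a=4
  k=4: m=31, d=1, a=62
d=1 and a=2a₀=62 at k=4, so the next step gives (m, d) = (31, 14) again — its k=1 value — and the period has length 4.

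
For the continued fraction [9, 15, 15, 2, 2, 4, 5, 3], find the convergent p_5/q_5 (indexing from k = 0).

46302/5107

Using pₖ = aₖpₖ₋₁ + pₖ₋₂, qₖ = aₖqₖ₋₁ + qₖ₋₂ (with p₋₁=1, p₋₂=0, q₋₁=0, q₋₂=1):
  k=0: a=9, p=9, q=1
  k=1: a=15, p=136, q=15
  k=2: a=15, p=2049, q=226
  k=3: a=2, p=4234, q=467
  k=4: a=2, p=10517, q=1160
  k=5: a=4, p=46302, q=5107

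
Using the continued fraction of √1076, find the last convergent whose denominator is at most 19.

√1076 = [32; 1, 4, 16, 4, 1, 64, …] (period length 6).
Convergents:
  p_0/q_0 = 32/1
  p_1/q_1 = 33/1
  p_2/q_2 = 164/5
  p_3/q_3 = 2657/81
q_2 = 5 ≤ 19 < 81 = q_3, so the answer is 164/5.

164/5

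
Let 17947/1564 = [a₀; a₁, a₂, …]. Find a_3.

1

17947 = 11·1564 + 743   →  a_0 = 11
1564 = 2·743 + 78   →  a_1 = 2
743 = 9·78 + 41   →  a_2 = 9
78 = 1·41 + 37   →  a_3 = 1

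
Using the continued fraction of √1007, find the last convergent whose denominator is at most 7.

127/4

√1007 = [31; 1, 2, 1, 2, 1, 62, …] (period length 6).
Convergents:
  p_0/q_0 = 31/1
  p_1/q_1 = 32/1
  p_2/q_2 = 95/3
  p_3/q_3 = 127/4
  p_4/q_4 = 349/11
q_3 = 4 ≤ 7 < 11 = q_4, so the answer is 127/4.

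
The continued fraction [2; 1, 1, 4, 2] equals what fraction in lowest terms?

51/20

Using pₖ = aₖpₖ₋₁ + pₖ₋₂ and qₖ = aₖqₖ₋₁ + qₖ₋₂:
  k=0: a=2, p=2, q=1
  k=1: a=1, p=3, q=1
  k=2: a=1, p=5, q=2
  k=3: a=4, p=23, q=9
  k=4: a=2, p=51, q=20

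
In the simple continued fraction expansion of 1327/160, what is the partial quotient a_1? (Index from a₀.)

3

1327 = 8·160 + 47   →  a_0 = 8
160 = 3·47 + 19   →  a_1 = 3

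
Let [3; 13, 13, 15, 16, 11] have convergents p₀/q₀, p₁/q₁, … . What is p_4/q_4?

126683/41178

Using pₖ = aₖpₖ₋₁ + pₖ₋₂, qₖ = aₖqₖ₋₁ + qₖ₋₂ (with p₋₁=1, p₋₂=0, q₋₁=0, q₋₂=1):
  k=0: a=3, p=3, q=1
  k=1: a=13, p=40, q=13
  k=2: a=13, p=523, q=170
  k=3: a=15, p=7885, q=2563
  k=4: a=16, p=126683, q=41178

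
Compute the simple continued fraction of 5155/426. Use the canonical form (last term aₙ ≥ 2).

5155 = 12·426 + 43
426 = 9·43 + 39
43 = 1·39 + 4
39 = 9·4 + 3
4 = 1·3 + 1
3 = 3·1 + 0  (stop)
So 5155/426 = [12; 9, 1, 9, 1, 3].

[12; 9, 1, 9, 1, 3]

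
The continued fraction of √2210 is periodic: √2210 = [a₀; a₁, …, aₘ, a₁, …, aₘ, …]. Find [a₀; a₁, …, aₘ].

a₀ = ⌊√2210⌋ = 47.
With m₀=0, d₀=1 and mₖ₊₁ = dₖaₖ − mₖ, dₖ₊₁ = (n − mₖ₊₁²)/dₖ, aₖ₊₁ = ⌊(a₀+mₖ₊₁)/dₖ₊₁⌋:
  k=1: m=47, d=1, a=94
d=1 and a=2a₀=94 at k=1, so the next step gives (m, d) = (47, 1) again — its k=1 value — and the period has length 1.

[47; 94]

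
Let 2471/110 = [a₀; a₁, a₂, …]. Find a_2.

6

2471 = 22·110 + 51   →  a_0 = 22
110 = 2·51 + 8   →  a_1 = 2
51 = 6·8 + 3   →  a_2 = 6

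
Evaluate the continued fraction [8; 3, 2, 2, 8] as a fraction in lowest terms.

1186/143

Using pₖ = aₖpₖ₋₁ + pₖ₋₂ and qₖ = aₖqₖ₋₁ + qₖ₋₂:
  k=0: a=8, p=8, q=1
  k=1: a=3, p=25, q=3
  k=2: a=2, p=58, q=7
  k=3: a=2, p=141, q=17
  k=4: a=8, p=1186, q=143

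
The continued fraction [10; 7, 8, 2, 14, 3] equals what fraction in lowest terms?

Using pₖ = aₖpₖ₋₁ + pₖ₋₂ and qₖ = aₖqₖ₋₁ + qₖ₋₂:
  k=0: a=10, p=10, q=1
  k=1: a=7, p=71, q=7
  k=2: a=8, p=578, q=57
  k=3: a=2, p=1227, q=121
  k=4: a=14, p=17756, q=1751
  k=5: a=3, p=54495, q=5374

54495/5374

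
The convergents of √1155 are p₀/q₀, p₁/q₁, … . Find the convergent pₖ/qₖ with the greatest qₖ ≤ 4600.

154803/4555

√1155 = [33; 1, 66, …] (period length 2).
Convergents:
  p_0/q_0 = 33/1
  p_1/q_1 = 34/1
  p_2/q_2 = 2277/67
  p_3/q_3 = 2311/68
  p_4/q_4 = 154803/4555
  p_5/q_5 = 157114/4623
q_4 = 4555 ≤ 4600 < 4623 = q_5, so the answer is 154803/4555.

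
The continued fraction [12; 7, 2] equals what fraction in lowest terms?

182/15

Using pₖ = aₖpₖ₋₁ + pₖ₋₂ and qₖ = aₖqₖ₋₁ + qₖ₋₂:
  k=0: a=12, p=12, q=1
  k=1: a=7, p=85, q=7
  k=2: a=2, p=182, q=15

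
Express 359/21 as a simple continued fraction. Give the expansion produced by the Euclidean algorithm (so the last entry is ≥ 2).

[17; 10, 2]

359 = 17·21 + 2
21 = 10·2 + 1
2 = 2·1 + 0  (stop)
So 359/21 = [17; 10, 2].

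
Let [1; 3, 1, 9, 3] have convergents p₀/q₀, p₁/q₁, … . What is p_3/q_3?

49/39

Using pₖ = aₖpₖ₋₁ + pₖ₋₂, qₖ = aₖqₖ₋₁ + qₖ₋₂ (with p₋₁=1, p₋₂=0, q₋₁=0, q₋₂=1):
  k=0: a=1, p=1, q=1
  k=1: a=3, p=4, q=3
  k=2: a=1, p=5, q=4
  k=3: a=9, p=49, q=39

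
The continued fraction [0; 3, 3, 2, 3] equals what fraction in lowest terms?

Using pₖ = aₖpₖ₋₁ + pₖ₋₂ and qₖ = aₖqₖ₋₁ + qₖ₋₂:
  k=0: a=0, p=0, q=1
  k=1: a=3, p=1, q=3
  k=2: a=3, p=3, q=10
  k=3: a=2, p=7, q=23
  k=4: a=3, p=24, q=79

24/79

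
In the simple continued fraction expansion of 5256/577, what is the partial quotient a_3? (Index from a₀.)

3

5256 = 9·577 + 63   →  a_0 = 9
577 = 9·63 + 10   →  a_1 = 9
63 = 6·10 + 3   →  a_2 = 6
10 = 3·3 + 1   →  a_3 = 3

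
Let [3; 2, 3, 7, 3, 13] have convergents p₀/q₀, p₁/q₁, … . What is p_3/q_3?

Using pₖ = aₖpₖ₋₁ + pₖ₋₂, qₖ = aₖqₖ₋₁ + qₖ₋₂ (with p₋₁=1, p₋₂=0, q₋₁=0, q₋₂=1):
  k=0: a=3, p=3, q=1
  k=1: a=2, p=7, q=2
  k=2: a=3, p=24, q=7
  k=3: a=7, p=175, q=51

175/51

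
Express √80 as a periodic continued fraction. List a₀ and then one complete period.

[8; 1, 16]

a₀ = ⌊√80⌋ = 8.
With m₀=0, d₀=1 and mₖ₊₁ = dₖaₖ − mₖ, dₖ₊₁ = (n − mₖ₊₁²)/dₖ, aₖ₊₁ = ⌊(a₀+mₖ₊₁)/dₖ₊₁⌋:
  k=1: m=8, d=16, a=1
  k=2: m=8, d=1, a=16
d=1 and a=2a₀=16 at k=2, so the next step gives (m, d) = (8, 16) again — its k=1 value — and the period has length 2.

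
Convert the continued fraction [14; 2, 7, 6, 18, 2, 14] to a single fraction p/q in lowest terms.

Fold from the inside: start with 14/1.
  2 + 1/14 = 29/14
  18 + 14/29 = 536/29
  6 + 29/536 = 3245/536
  7 + 536/3245 = 23251/3245
  2 + 3245/23251 = 49747/23251
  14 + 23251/49747 = 719709/49747

719709/49747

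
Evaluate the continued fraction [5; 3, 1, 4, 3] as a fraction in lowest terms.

321/61

Using pₖ = aₖpₖ₋₁ + pₖ₋₂ and qₖ = aₖqₖ₋₁ + qₖ₋₂:
  k=0: a=5, p=5, q=1
  k=1: a=3, p=16, q=3
  k=2: a=1, p=21, q=4
  k=3: a=4, p=100, q=19
  k=4: a=3, p=321, q=61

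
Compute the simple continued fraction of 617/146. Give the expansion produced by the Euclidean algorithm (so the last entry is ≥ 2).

617 = 4×146 + 33
146 = 4×33 + 14
33 = 2×14 + 5
14 = 2×5 + 4
5 = 1×4 + 1
4 = 4×1 + 0  (stop)
So 617/146 = [4; 4, 2, 2, 1, 4].

[4; 4, 2, 2, 1, 4]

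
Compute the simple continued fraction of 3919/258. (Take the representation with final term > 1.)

[15; 5, 3, 1, 3, 3]

3919 = 15*258 + 49
258 = 5*49 + 13
49 = 3*13 + 10
13 = 1*10 + 3
10 = 3*3 + 1
3 = 3*1 + 0  (stop)
So 3919/258 = [15; 5, 3, 1, 3, 3].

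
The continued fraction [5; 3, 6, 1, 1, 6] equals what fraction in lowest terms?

Using pₖ = aₖpₖ₋₁ + pₖ₋₂ and qₖ = aₖqₖ₋₁ + qₖ₋₂:
  k=0: a=5, p=5, q=1
  k=1: a=3, p=16, q=3
  k=2: a=6, p=101, q=19
  k=3: a=1, p=117, q=22
  k=4: a=1, p=218, q=41
  k=5: a=6, p=1425, q=268

1425/268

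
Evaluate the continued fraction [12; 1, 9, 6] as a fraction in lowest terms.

787/61

Fold from the inside: start with 6/1.
  9 + 1/6 = 55/6
  1 + 6/55 = 61/55
  12 + 55/61 = 787/61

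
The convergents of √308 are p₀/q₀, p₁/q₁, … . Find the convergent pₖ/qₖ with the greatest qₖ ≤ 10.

158/9

√308 = [17; 1, 1, 4, 1, 1, 34, …] (period length 6).
Convergents:
  p_0/q_0 = 17/1
  p_1/q_1 = 18/1
  p_2/q_2 = 35/2
  p_3/q_3 = 158/9
  p_4/q_4 = 193/11
q_3 = 9 ≤ 10 < 11 = q_4, so the answer is 158/9.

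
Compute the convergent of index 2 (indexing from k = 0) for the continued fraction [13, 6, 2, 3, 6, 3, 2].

Using pₖ = aₖpₖ₋₁ + pₖ₋₂, qₖ = aₖqₖ₋₁ + qₖ₋₂ (with p₋₁=1, p₋₂=0, q₋₁=0, q₋₂=1):
  k=0: a=13, p=13, q=1
  k=1: a=6, p=79, q=6
  k=2: a=2, p=171, q=13

171/13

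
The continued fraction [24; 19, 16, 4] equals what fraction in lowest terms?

29801/1239

Using pₖ = aₖpₖ₋₁ + pₖ₋₂ and qₖ = aₖqₖ₋₁ + qₖ₋₂:
  k=0: a=24, p=24, q=1
  k=1: a=19, p=457, q=19
  k=2: a=16, p=7336, q=305
  k=3: a=4, p=29801, q=1239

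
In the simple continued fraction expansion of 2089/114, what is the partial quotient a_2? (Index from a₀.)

2089 = 18·114 + 37   →  a_0 = 18
114 = 3·37 + 3   →  a_1 = 3
37 = 12·3 + 1   →  a_2 = 12

12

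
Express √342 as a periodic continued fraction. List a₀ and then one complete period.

a₀ = ⌊√342⌋ = 18.

[18; 2, 36]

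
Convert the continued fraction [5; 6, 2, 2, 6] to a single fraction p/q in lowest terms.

1057/205

Using pₖ = aₖpₖ₋₁ + pₖ₋₂ and qₖ = aₖqₖ₋₁ + qₖ₋₂:
  k=0: a=5, p=5, q=1
  k=1: a=6, p=31, q=6
  k=2: a=2, p=67, q=13
  k=3: a=2, p=165, q=32
  k=4: a=6, p=1057, q=205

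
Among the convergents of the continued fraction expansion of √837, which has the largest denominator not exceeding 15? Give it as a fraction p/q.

405/14

√837 = [28; 1, 13, 2, 13, 1, 56, …] (period length 6).
Convergents:
  p_0/q_0 = 28/1
  p_1/q_1 = 29/1
  p_2/q_2 = 405/14
  p_3/q_3 = 839/29
q_2 = 14 ≤ 15 < 29 = q_3, so the answer is 405/14.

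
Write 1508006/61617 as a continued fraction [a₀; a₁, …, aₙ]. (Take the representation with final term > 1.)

[24; 2, 9, 15, 2, 2, 3, 12]

1508006 = 24*61617 + 29198
61617 = 2*29198 + 3221
29198 = 9*3221 + 209
3221 = 15*209 + 86
209 = 2*86 + 37
86 = 2*37 + 12
37 = 3*12 + 1
12 = 12*1 + 0  (stop)
So 1508006/61617 = [24; 2, 9, 15, 2, 2, 3, 12].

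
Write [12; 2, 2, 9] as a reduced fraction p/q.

583/47

Fold from the inside: start with 9/1.
  2 + 1/9 = 19/9
  2 + 9/19 = 47/19
  12 + 19/47 = 583/47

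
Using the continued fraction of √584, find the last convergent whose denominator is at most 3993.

√584 = [24; 6, 48, …] (period length 2).
Convergents:
  p_0/q_0 = 24/1
  p_1/q_1 = 145/6
  p_2/q_2 = 6984/289
  p_3/q_3 = 42049/1740
  p_4/q_4 = 2025336/83809
q_3 = 1740 ≤ 3993 < 83809 = q_4, so the answer is 42049/1740.

42049/1740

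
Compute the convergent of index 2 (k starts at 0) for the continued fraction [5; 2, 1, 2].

16/3

Using pₖ = aₖpₖ₋₁ + pₖ₋₂, qₖ = aₖqₖ₋₁ + qₖ₋₂ (with p₋₁=1, p₋₂=0, q₋₁=0, q₋₂=1):
  k=0: a=5, p=5, q=1
  k=1: a=2, p=11, q=2
  k=2: a=1, p=16, q=3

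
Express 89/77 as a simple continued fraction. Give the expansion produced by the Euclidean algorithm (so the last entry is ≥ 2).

89 = 1·77 + 12
77 = 6·12 + 5
12 = 2·5 + 2
5 = 2·2 + 1
2 = 2·1 + 0  (stop)
So 89/77 = [1; 6, 2, 2, 2].

[1; 6, 2, 2, 2]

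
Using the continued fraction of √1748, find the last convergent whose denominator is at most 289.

√1748 = [41; 1, 4, 4, 4, 1, 82, …] (period length 6).
Convergents:
  p_0/q_0 = 41/1
  p_1/q_1 = 42/1
  p_2/q_2 = 209/5
  p_3/q_3 = 878/21
  p_4/q_4 = 3721/89
  p_5/q_5 = 4599/110
  p_6/q_6 = 380839/9109
q_5 = 110 ≤ 289 < 9109 = q_6, so the answer is 4599/110.

4599/110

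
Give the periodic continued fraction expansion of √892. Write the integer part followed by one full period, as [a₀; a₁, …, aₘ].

[29; 1, 6, 2, 14, 2, 6, 1, 58]

a₀ = ⌊√892⌋ = 29.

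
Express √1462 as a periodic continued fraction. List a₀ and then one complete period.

[38; 4, 4, 4, 76]

a₀ = ⌊√1462⌋ = 38.
With m₀=0, d₀=1 and mₖ₊₁ = dₖaₖ − mₖ, dₖ₊₁ = (n − mₖ₊₁²)/dₖ, aₖ₊₁ = ⌊(a₀+mₖ₊₁)/dₖ₊₁⌋:
  k=1: m=38, d=18, a=4
  k=2: m=34, d=17, a=4
  k=3: m=34, d=18, a=4
  k=4: m=38, d=1, a=76
d=1 and a=2a₀=76 at k=4, so the next step gives (m, d) = (38, 18) again — its k=1 value — and the period has length 4.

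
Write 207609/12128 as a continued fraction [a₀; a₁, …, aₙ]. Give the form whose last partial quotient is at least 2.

[17; 8, 2, 6, 3, 11, 3]

207609 = 17*12128 + 1433
12128 = 8*1433 + 664
1433 = 2*664 + 105
664 = 6*105 + 34
105 = 3*34 + 3
34 = 11*3 + 1
3 = 3*1 + 0  (stop)
So 207609/12128 = [17; 8, 2, 6, 3, 11, 3].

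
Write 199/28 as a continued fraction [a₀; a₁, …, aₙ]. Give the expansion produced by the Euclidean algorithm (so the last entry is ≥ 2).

199 = 7×28 + 3
28 = 9×3 + 1
3 = 3×1 + 0  (stop)
So 199/28 = [7; 9, 3].

[7; 9, 3]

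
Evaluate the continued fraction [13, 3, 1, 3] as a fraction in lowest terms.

199/15

Fold from the inside: start with 3/1.
  1 + 1/3 = 4/3
  3 + 3/4 = 15/4
  13 + 4/15 = 199/15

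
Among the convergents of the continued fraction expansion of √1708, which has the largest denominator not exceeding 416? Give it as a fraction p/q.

7687/186

√1708 = [41; 3, 20, 3, 82, …] (period length 4).
Convergents:
  p_0/q_0 = 41/1
  p_1/q_1 = 124/3
  p_2/q_2 = 2521/61
  p_3/q_3 = 7687/186
  p_4/q_4 = 632855/15313
q_3 = 186 ≤ 416 < 15313 = q_4, so the answer is 7687/186.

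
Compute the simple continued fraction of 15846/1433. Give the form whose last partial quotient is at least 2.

[11; 17, 3, 1, 3, 2, 2]

15846 = 11·1433 + 83
1433 = 17·83 + 22
83 = 3·22 + 17
22 = 1·17 + 5
17 = 3·5 + 2
5 = 2·2 + 1
2 = 2·1 + 0  (stop)
So 15846/1433 = [11; 17, 3, 1, 3, 2, 2].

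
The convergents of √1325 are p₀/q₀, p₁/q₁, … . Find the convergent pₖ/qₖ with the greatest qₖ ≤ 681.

√1325 = [36; 2, 2, 72, …] (period length 3).
Convergents:
  p_0/q_0 = 36/1
  p_1/q_1 = 73/2
  p_2/q_2 = 182/5
  p_3/q_3 = 13177/362
  p_4/q_4 = 26536/729
q_3 = 362 ≤ 681 < 729 = q_4, so the answer is 13177/362.

13177/362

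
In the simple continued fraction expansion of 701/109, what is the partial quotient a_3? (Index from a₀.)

7

701 = 6·109 + 47   →  a_0 = 6
109 = 2·47 + 15   →  a_1 = 2
47 = 3·15 + 2   →  a_2 = 3
15 = 7·2 + 1   →  a_3 = 7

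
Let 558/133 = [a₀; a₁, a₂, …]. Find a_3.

1

558 = 4·133 + 26   →  a_0 = 4
133 = 5·26 + 3   →  a_1 = 5
26 = 8·3 + 2   →  a_2 = 8
3 = 1·2 + 1   →  a_3 = 1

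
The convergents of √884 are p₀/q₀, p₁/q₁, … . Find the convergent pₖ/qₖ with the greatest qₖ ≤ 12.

327/11

√884 = [29; 1, 2, 1, 2, 1, 2, 1, 58, …] (period length 8).
Convergents:
  p_0/q_0 = 29/1
  p_1/q_1 = 30/1
  p_2/q_2 = 89/3
  p_3/q_3 = 119/4
  p_4/q_4 = 327/11
  p_5/q_5 = 446/15
q_4 = 11 ≤ 12 < 15 = q_5, so the answer is 327/11.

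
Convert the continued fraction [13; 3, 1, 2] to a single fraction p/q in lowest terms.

146/11

Fold from the inside: start with 2/1.
  1 + 1/2 = 3/2
  3 + 2/3 = 11/3
  13 + 3/11 = 146/11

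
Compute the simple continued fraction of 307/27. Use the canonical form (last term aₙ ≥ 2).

307 = 11·27 + 10
27 = 2·10 + 7
10 = 1·7 + 3
7 = 2·3 + 1
3 = 3·1 + 0  (stop)
So 307/27 = [11; 2, 1, 2, 3].

[11; 2, 1, 2, 3]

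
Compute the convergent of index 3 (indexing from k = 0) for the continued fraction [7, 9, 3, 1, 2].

263/37

Using pₖ = aₖpₖ₋₁ + pₖ₋₂, qₖ = aₖqₖ₋₁ + qₖ₋₂ (with p₋₁=1, p₋₂=0, q₋₁=0, q₋₂=1):
  k=0: a=7, p=7, q=1
  k=1: a=9, p=64, q=9
  k=2: a=3, p=199, q=28
  k=3: a=1, p=263, q=37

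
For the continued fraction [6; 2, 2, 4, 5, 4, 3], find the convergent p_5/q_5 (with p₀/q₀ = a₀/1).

3089/482

Using pₖ = aₖpₖ₋₁ + pₖ₋₂, qₖ = aₖqₖ₋₁ + qₖ₋₂ (with p₋₁=1, p₋₂=0, q₋₁=0, q₋₂=1):
  k=0: a=6, p=6, q=1
  k=1: a=2, p=13, q=2
  k=2: a=2, p=32, q=5
  k=3: a=4, p=141, q=22
  k=4: a=5, p=737, q=115
  k=5: a=4, p=3089, q=482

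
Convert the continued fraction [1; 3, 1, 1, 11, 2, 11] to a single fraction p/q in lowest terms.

2491/1940

Fold from the inside: start with 11/1.
  2 + 1/11 = 23/11
  11 + 11/23 = 264/23
  1 + 23/264 = 287/264
  1 + 264/287 = 551/287
  3 + 287/551 = 1940/551
  1 + 551/1940 = 2491/1940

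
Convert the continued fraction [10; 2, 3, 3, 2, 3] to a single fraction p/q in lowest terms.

1899/182

Fold from the inside: start with 3/1.
  2 + 1/3 = 7/3
  3 + 3/7 = 24/7
  3 + 7/24 = 79/24
  2 + 24/79 = 182/79
  10 + 79/182 = 1899/182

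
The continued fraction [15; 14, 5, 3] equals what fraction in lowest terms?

3421/227

Using pₖ = aₖpₖ₋₁ + pₖ₋₂ and qₖ = aₖqₖ₋₁ + qₖ₋₂:
  k=0: a=15, p=15, q=1
  k=1: a=14, p=211, q=14
  k=2: a=5, p=1070, q=71
  k=3: a=3, p=3421, q=227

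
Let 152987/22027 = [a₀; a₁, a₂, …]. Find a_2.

152987 = 6·22027 + 20825   →  a_0 = 6
22027 = 1·20825 + 1202   →  a_1 = 1
20825 = 17·1202 + 391   →  a_2 = 17

17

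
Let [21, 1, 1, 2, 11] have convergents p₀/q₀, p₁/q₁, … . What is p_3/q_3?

Using pₖ = aₖpₖ₋₁ + pₖ₋₂, qₖ = aₖqₖ₋₁ + qₖ₋₂ (with p₋₁=1, p₋₂=0, q₋₁=0, q₋₂=1):
  k=0: a=21, p=21, q=1
  k=1: a=1, p=22, q=1
  k=2: a=1, p=43, q=2
  k=3: a=2, p=108, q=5

108/5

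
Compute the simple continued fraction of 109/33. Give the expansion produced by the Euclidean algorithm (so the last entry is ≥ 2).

[3; 3, 3, 3]

109 = 3·33 + 10
33 = 3·10 + 3
10 = 3·3 + 1
3 = 3·1 + 0  (stop)
So 109/33 = [3; 3, 3, 3].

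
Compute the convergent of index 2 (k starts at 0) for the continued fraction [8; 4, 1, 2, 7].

41/5

Using pₖ = aₖpₖ₋₁ + pₖ₋₂, qₖ = aₖqₖ₋₁ + qₖ₋₂ (with p₋₁=1, p₋₂=0, q₋₁=0, q₋₂=1):
  k=0: a=8, p=8, q=1
  k=1: a=4, p=33, q=4
  k=2: a=1, p=41, q=5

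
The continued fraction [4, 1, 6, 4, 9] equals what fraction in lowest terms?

1303/268

Fold from the inside: start with 9/1.
  4 + 1/9 = 37/9
  6 + 9/37 = 231/37
  1 + 37/231 = 268/231
  4 + 231/268 = 1303/268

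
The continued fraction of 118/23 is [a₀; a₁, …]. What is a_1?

118 = 5·23 + 3   →  a_0 = 5
23 = 7·3 + 2   →  a_1 = 7

7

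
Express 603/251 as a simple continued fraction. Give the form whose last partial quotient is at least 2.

[2; 2, 2, 16, 3]

603 = 2×251 + 101
251 = 2×101 + 49
101 = 2×49 + 3
49 = 16×3 + 1
3 = 3×1 + 0  (stop)
So 603/251 = [2; 2, 2, 16, 3].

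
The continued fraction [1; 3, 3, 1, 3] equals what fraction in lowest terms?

Using pₖ = aₖpₖ₋₁ + pₖ₋₂ and qₖ = aₖqₖ₋₁ + qₖ₋₂:
  k=0: a=1, p=1, q=1
  k=1: a=3, p=4, q=3
  k=2: a=3, p=13, q=10
  k=3: a=1, p=17, q=13
  k=4: a=3, p=64, q=49

64/49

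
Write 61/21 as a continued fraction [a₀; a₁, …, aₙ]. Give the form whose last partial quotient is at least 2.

61 = 2*21 + 19
21 = 1*19 + 2
19 = 9*2 + 1
2 = 2*1 + 0  (stop)
So 61/21 = [2; 1, 9, 2].

[2; 1, 9, 2]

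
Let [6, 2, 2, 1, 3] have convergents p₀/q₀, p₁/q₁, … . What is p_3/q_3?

Using pₖ = aₖpₖ₋₁ + pₖ₋₂, qₖ = aₖqₖ₋₁ + qₖ₋₂ (with p₋₁=1, p₋₂=0, q₋₁=0, q₋₂=1):
  k=0: a=6, p=6, q=1
  k=1: a=2, p=13, q=2
  k=2: a=2, p=32, q=5
  k=3: a=1, p=45, q=7

45/7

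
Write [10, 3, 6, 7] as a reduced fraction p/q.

Using pₖ = aₖpₖ₋₁ + pₖ₋₂ and qₖ = aₖqₖ₋₁ + qₖ₋₂:
  k=0: a=10, p=10, q=1
  k=1: a=3, p=31, q=3
  k=2: a=6, p=196, q=19
  k=3: a=7, p=1403, q=136

1403/136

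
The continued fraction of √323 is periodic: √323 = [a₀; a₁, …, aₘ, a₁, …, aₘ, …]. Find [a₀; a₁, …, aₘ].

a₀ = ⌊√323⌋ = 17.

[17; 1, 34]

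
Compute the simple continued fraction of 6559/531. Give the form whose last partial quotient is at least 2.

6559 = 12·531 + 187
531 = 2·187 + 157
187 = 1·157 + 30
157 = 5·30 + 7
30 = 4·7 + 2
7 = 3·2 + 1
2 = 2·1 + 0  (stop)
So 6559/531 = [12; 2, 1, 5, 4, 3, 2].

[12; 2, 1, 5, 4, 3, 2]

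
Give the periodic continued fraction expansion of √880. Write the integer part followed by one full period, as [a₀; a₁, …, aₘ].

a₀ = ⌊√880⌋ = 29.
With m₀=0, d₀=1 and mₖ₊₁ = dₖaₖ − mₖ, dₖ₊₁ = (n − mₖ₊₁²)/dₖ, aₖ₊₁ = ⌊(a₀+mₖ₊₁)/dₖ₊₁⌋:
  k=1: m=29, d=39, a=1
  k=2: m=10, d=20, a=1
  k=3: m=10, d=39, a=1
  k=4: m=29, d=1, a=58
d=1 and a=2a₀=58 at k=4, so the next step gives (m, d) = (29, 39) again — its k=1 value — and the period has length 4.

[29; 1, 1, 1, 58]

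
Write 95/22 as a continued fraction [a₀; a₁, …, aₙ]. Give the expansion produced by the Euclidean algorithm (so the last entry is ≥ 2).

95 = 4*22 + 7
22 = 3*7 + 1
7 = 7*1 + 0  (stop)
So 95/22 = [4; 3, 7].

[4; 3, 7]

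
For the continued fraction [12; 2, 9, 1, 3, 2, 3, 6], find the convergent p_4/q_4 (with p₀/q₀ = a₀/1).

Using pₖ = aₖpₖ₋₁ + pₖ₋₂, qₖ = aₖqₖ₋₁ + qₖ₋₂ (with p₋₁=1, p₋₂=0, q₋₁=0, q₋₂=1):
  k=0: a=12, p=12, q=1
  k=1: a=2, p=25, q=2
  k=2: a=9, p=237, q=19
  k=3: a=1, p=262, q=21
  k=4: a=3, p=1023, q=82

1023/82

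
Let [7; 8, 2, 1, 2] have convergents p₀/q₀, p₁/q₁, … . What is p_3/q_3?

Using pₖ = aₖpₖ₋₁ + pₖ₋₂, qₖ = aₖqₖ₋₁ + qₖ₋₂ (with p₋₁=1, p₋₂=0, q₋₁=0, q₋₂=1):
  k=0: a=7, p=7, q=1
  k=1: a=8, p=57, q=8
  k=2: a=2, p=121, q=17
  k=3: a=1, p=178, q=25

178/25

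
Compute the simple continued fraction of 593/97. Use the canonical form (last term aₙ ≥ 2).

593 = 6·97 + 11
97 = 8·11 + 9
11 = 1·9 + 2
9 = 4·2 + 1
2 = 2·1 + 0  (stop)
So 593/97 = [6; 8, 1, 4, 2].

[6; 8, 1, 4, 2]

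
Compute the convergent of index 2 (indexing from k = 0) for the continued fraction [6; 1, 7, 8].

55/8

Using pₖ = aₖpₖ₋₁ + pₖ₋₂, qₖ = aₖqₖ₋₁ + qₖ₋₂ (with p₋₁=1, p₋₂=0, q₋₁=0, q₋₂=1):
  k=0: a=6, p=6, q=1
  k=1: a=1, p=7, q=1
  k=2: a=7, p=55, q=8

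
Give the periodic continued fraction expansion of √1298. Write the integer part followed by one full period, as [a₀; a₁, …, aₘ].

[36; 36, 72]

a₀ = ⌊√1298⌋ = 36.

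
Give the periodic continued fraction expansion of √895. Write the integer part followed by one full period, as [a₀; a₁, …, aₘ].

[29; 1, 10, 1, 58]

a₀ = ⌊√895⌋ = 29.
With m₀=0, d₀=1 and mₖ₊₁ = dₖaₖ − mₖ, dₖ₊₁ = (n − mₖ₊₁²)/dₖ, aₖ₊₁ = ⌊(a₀+mₖ₊₁)/dₖ₊₁⌋:
  k=1: m=29, d=54, a=1
  k=2: m=25, d=5, a=10
  k=3: m=25, d=54, a=1
  k=4: m=29, d=1, a=58
d=1 and a=2a₀=58 at k=4, so the next step gives (m, d) = (29, 54) again — its k=1 value — and the period has length 4.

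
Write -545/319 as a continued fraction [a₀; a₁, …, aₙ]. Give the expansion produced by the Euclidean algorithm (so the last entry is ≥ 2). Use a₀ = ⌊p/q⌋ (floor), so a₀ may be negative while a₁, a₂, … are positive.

-545 = -2*319 + 93
319 = 3*93 + 40
93 = 2*40 + 13
40 = 3*13 + 1
13 = 13*1 + 0  (stop)
So -545/319 = [-2; 3, 2, 3, 13].

[-2; 3, 2, 3, 13]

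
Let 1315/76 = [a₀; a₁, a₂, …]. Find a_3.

1315 = 17·76 + 23   →  a_0 = 17
76 = 3·23 + 7   →  a_1 = 3
23 = 3·7 + 2   →  a_2 = 3
7 = 3·2 + 1   →  a_3 = 3

3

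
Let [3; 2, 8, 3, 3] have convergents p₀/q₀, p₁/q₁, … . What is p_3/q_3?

Using pₖ = aₖpₖ₋₁ + pₖ₋₂, qₖ = aₖqₖ₋₁ + qₖ₋₂ (with p₋₁=1, p₋₂=0, q₋₁=0, q₋₂=1):
  k=0: a=3, p=3, q=1
  k=1: a=2, p=7, q=2
  k=2: a=8, p=59, q=17
  k=3: a=3, p=184, q=53

184/53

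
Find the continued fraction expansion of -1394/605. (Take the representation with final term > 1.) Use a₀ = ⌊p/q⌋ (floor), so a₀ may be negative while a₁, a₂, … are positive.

[-3; 1, 2, 3, 2, 8, 3]

-1394 = -3·605 + 421
605 = 1·421 + 184
421 = 2·184 + 53
184 = 3·53 + 25
53 = 2·25 + 3
25 = 8·3 + 1
3 = 3·1 + 0  (stop)
So -1394/605 = [-3; 1, 2, 3, 2, 8, 3].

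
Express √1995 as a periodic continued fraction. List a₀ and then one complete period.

[44; 1, 1, 1, 88]

a₀ = ⌊√1995⌋ = 44.
With m₀=0, d₀=1 and mₖ₊₁ = dₖaₖ − mₖ, dₖ₊₁ = (n − mₖ₊₁²)/dₖ, aₖ₊₁ = ⌊(a₀+mₖ₊₁)/dₖ₊₁⌋:
  k=1: m=44, d=59, a=1
  k=2: m=15, d=30, a=1
  k=3: m=15, d=59, a=1
  k=4: m=44, d=1, a=88
d=1 and a=2a₀=88 at k=4, so the next step gives (m, d) = (44, 59) again — its k=1 value — and the period has length 4.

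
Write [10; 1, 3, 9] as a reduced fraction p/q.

398/37

Using pₖ = aₖpₖ₋₁ + pₖ₋₂ and qₖ = aₖqₖ₋₁ + qₖ₋₂:
  k=0: a=10, p=10, q=1
  k=1: a=1, p=11, q=1
  k=2: a=3, p=43, q=4
  k=3: a=9, p=398, q=37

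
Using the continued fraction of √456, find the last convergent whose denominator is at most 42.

363/17

√456 = [21; 2, 1, 4, 1, 2, 42, …] (period length 6).
Convergents:
  p_0/q_0 = 21/1
  p_1/q_1 = 43/2
  p_2/q_2 = 64/3
  p_3/q_3 = 299/14
  p_4/q_4 = 363/17
  p_5/q_5 = 1025/48
q_4 = 17 ≤ 42 < 48 = q_5, so the answer is 363/17.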